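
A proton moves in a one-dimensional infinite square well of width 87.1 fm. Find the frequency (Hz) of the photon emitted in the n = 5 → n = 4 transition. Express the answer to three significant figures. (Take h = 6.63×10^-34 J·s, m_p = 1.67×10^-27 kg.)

E_1 = h²/(8m_pL²) = 4.337×10^-15 J and ΔE = (5² − 4²)E_1 = 3.903×10^-14 J.
f = ΔE/h = 3.903×10^-14/6.63×10^-34 = 5.89×10^19 Hz.

f = 5.89×10^19 Hz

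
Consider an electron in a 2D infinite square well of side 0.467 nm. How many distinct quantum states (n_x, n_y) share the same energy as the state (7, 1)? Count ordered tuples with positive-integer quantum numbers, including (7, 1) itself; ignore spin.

The level has n_x² + n_y² = 50. The ordered positive-integer solutions are (1, 7), (5, 5), (7, 1).
That gives 3 states.

degeneracy = 3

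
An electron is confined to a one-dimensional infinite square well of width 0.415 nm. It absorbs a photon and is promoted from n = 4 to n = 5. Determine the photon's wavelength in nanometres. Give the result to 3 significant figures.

λ = 63.1 nm

E_1 = h²/(8m_eL²) = 3.498×10^-19 J, so ΔE = (5² − 4²)E_1 = 3.148×10^-18 J.
λ = hc/ΔE = (6.626×10^-34·2.998×10^8)/3.148×10^-18 = 6.31×10^-8 m = 63.1 nm.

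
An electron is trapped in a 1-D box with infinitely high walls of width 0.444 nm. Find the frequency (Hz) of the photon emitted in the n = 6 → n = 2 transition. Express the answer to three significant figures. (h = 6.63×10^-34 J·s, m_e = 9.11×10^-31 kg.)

f = 1.48×10^16 Hz

E_1 = h²/(8m_eL²) = 3.060×10^-19 J and ΔE = (6² − 2²)E_1 = 9.792×10^-18 J.
f = ΔE/h = 9.792×10^-18/6.63×10^-34 = 1.48×10^16 Hz.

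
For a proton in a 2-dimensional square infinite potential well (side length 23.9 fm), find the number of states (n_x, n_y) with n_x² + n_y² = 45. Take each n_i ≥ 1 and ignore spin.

The level has n_x² + n_y² = 45. The ordered positive-integer solutions are (3, 6), (6, 3).
That gives 2 states.

degeneracy = 2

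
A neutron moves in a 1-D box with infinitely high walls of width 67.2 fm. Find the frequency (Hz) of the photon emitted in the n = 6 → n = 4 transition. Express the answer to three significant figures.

f = 2.19×10^20 Hz

E_1 = h²/(8m_nL²) = 7.255×10^-15 J and ΔE = (6² − 4²)E_1 = 1.451×10^-13 J.
f = ΔE/h = 1.451×10^-13/6.626×10^-34 = 2.19×10^20 Hz.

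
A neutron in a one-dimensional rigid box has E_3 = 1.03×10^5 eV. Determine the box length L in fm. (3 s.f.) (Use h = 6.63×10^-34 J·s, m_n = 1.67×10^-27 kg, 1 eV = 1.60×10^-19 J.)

L = 134 fm

From E_n = n²h²/(8m_nL²), L = n·h/√(8m_nE_n).
E_3 = 1.03×10^5 eV = 1.648×10^-14 J, so L = 3·6.63×10^-34/√(8·1.67×10^-27·1.648×10^-14) = 1.34×10^-13 m = 134 fm.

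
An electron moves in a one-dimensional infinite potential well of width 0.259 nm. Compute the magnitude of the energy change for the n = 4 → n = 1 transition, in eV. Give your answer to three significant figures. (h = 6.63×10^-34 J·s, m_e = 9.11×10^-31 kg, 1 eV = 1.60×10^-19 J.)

E_1 = h²/(8m_eL²) = 8.991×10^-19 J.
|ΔE| = |4² − 1²|·E_1 = 15·8.991×10^-19 J = 1.349×10^-17 J = 84.3 eV.

|ΔE| = 84.3 eV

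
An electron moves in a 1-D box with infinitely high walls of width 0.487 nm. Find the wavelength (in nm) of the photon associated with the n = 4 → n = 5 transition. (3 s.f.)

λ = 86.9 nm

E_1 = h²/(8m_eL²) = 2.540×10^-19 J, so ΔE = (5² − 4²)E_1 = 2.286×10^-18 J.
λ = hc/ΔE = (6.626×10^-34·2.998×10^8)/2.286×10^-18 = 8.69×10^-8 m = 86.9 nm.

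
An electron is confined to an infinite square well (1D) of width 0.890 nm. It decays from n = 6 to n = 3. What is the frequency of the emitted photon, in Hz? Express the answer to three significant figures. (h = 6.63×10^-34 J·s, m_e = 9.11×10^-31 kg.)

f = 3.10×10^15 Hz

E_1 = h²/(8m_eL²) = 7.614×10^-20 J and ΔE = (6² − 3²)E_1 = 2.056×10^-18 J.
f = ΔE/h = 2.056×10^-18/6.63×10^-34 = 3.10×10^15 Hz.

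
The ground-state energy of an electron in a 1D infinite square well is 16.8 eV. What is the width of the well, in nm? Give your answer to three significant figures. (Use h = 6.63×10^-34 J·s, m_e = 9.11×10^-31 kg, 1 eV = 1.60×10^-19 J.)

L = 0.150 nm

From E_n = n²h²/(8m_eL²), L = n·h/√(8m_eE_n).
E_1 = 16.8 eV = 2.688×10^-18 J, so L = 1·6.63×10^-34/√(8·9.11×10^-31·2.688×10^-18) = 1.50×10^-10 m = 0.150 nm.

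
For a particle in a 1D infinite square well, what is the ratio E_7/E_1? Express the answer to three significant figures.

49.0

E_n ∝ n², so E_7/E_1 = 7²/1² = 49/1 = 49.0.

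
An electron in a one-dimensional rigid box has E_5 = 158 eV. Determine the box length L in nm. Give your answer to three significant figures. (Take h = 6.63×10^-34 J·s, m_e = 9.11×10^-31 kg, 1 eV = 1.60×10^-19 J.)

L = 0.244 nm

From E_n = n²h²/(8m_eL²), L = n·h/√(8m_eE_n).
E_5 = 158 eV = 2.528×10^-17 J, so L = 5·6.63×10^-34/√(8·9.11×10^-31·2.528×10^-17) = 2.44×10^-10 m = 0.244 nm.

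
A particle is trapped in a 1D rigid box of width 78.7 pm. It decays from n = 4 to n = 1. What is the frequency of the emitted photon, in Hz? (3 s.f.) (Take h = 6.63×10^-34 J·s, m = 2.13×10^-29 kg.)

E_1 = h²/(8mL²) = 4.165×10^-19 J and ΔE = (4² − 1²)E_1 = 6.248×10^-18 J.
f = ΔE/h = 6.248×10^-18/6.63×10^-34 = 9.42×10^15 Hz.

f = 9.42×10^15 Hz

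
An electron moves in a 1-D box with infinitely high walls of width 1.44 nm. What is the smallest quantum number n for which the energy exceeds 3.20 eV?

n = 5

E_1 = h²/(8m_eL²) = 2.905×10^-20 J = 0.1813 eV.
Need n² > 3.20/0.1813 = 17.65, i.e. n > 4.201.
The smallest integer satisfying this is n = 5.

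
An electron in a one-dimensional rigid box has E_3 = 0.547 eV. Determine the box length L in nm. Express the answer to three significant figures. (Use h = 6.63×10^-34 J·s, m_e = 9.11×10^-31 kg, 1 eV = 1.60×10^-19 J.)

L = 2.49 nm

From E_n = n²h²/(8m_eL²), L = n·h/√(8m_eE_n).
E_3 = 0.547 eV = 8.752×10^-20 J, so L = 3·6.63×10^-34/√(8·9.11×10^-31·8.752×10^-20) = 2.49×10^-9 m = 2.49 nm.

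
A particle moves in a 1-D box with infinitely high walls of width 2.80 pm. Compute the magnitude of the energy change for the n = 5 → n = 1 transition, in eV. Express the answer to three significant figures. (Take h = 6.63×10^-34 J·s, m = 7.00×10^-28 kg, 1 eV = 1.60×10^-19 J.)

E_1 = h²/(8mL²) = 1.001×10^-17 J.
|ΔE| = |5² − 1²|·E_1 = 24·1.001×10^-17 J = 2.402×10^-16 J = 1.50×10^3 eV.

|ΔE| = 1.50×10^3 eV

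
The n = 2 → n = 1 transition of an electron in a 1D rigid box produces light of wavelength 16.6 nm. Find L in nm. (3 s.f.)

L = 0.123 nm

The photon carries ΔE = hc/λ = 6.626×10^-34·2.998×10^8/1.66×10^-8 m = 1.197×10^-17 J.
Since ΔE = (2² − 1²)E_1, E_1 = 3.990×10^-18 J, and L = h/√(8m_eE_1) = 1.23×10^-10 m = 0.123 nm.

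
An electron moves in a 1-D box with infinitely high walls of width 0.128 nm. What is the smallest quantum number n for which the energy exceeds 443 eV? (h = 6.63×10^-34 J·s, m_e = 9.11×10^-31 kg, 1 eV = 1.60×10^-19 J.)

E_1 = h²/(8m_eL²) = 3.681×10^-18 J = 23.01 eV.
Need n² > 443/23.01 = 19.25, i.e. n > 4.387.
The smallest integer satisfying this is n = 5.

n = 5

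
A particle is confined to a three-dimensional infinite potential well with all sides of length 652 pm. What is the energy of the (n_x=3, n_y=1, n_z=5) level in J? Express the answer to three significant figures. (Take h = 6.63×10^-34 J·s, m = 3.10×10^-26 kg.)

E = 1.46×10^-22 J

For a 3D rectangular well E = (h²/8m)·Σ n_i²/L_i² = (6.63×10^-34)²/(8·3.10×10^-26) · [3²/(652 pm)² + 1²/(652 pm)² + 5²/(652 pm)²].
Evaluating gives E = 1.46×10^-22 J.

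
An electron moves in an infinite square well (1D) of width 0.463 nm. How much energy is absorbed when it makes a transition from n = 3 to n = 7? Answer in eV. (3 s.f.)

|ΔE| = 70.2 eV

E_1 = h²/(8m_eL²) = 2.810×10^-19 J.
|ΔE| = |3² − 7²|·E_1 = 40·2.810×10^-19 J = 1.124×10^-17 J = 70.2 eV.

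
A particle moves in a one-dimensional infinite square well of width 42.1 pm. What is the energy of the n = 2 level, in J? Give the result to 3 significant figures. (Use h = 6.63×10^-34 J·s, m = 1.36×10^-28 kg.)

E_2 = 9.12×10^-19 J

For an infinite well E_n = n²h²/(8mL²), so E_1 = h²/(8mL²) = (6.63×10^-34)²/(8·1.36×10^-28·(4.21×10^-11 m)²) = 2.279×10^-19 J.
Then E_2 = 2²·E_1 = 4·2.279×10^-19 J = 9.12×10^-19 J.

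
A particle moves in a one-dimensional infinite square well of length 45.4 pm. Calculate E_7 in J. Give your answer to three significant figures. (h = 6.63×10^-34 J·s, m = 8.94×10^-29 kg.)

E_7 = 1.46×10^-17 J

For an infinite well E_n = n²h²/(8mL²), so E_1 = h²/(8mL²) = (6.63×10^-34)²/(8·8.94×10^-29·(4.54×10^-11 m)²) = 2.982×10^-19 J.
Then E_7 = 7²·E_1 = 49·2.982×10^-19 J = 1.46×10^-17 J.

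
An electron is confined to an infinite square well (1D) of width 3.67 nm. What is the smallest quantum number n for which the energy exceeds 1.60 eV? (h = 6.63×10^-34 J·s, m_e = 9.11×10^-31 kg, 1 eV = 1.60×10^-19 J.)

E_1 = h²/(8m_eL²) = 4.478×10^-21 J = 0.02799 eV.
Need n² > 1.60/0.02799 = 57.16, i.e. n > 7.560.
The smallest integer satisfying this is n = 8.

n = 8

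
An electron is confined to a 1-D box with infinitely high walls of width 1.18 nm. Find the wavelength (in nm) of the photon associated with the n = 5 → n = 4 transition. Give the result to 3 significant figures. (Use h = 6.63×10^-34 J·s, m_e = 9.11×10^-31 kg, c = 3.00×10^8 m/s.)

E_1 = h²/(8m_eL²) = 4.332×10^-20 J, so ΔE = (5² − 4²)E_1 = 3.899×10^-19 J.
λ = hc/ΔE = (6.63×10^-34·3.00×10^8)/3.899×10^-19 = 5.10×10^-7 m = 510 nm.

λ = 510 nm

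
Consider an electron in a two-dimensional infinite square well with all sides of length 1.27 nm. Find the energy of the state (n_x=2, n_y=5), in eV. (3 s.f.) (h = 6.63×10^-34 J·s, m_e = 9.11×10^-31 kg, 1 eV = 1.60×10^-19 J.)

E = 6.78 eV

For a 2D rectangular well E = (h²/8m_e)·Σ n_i²/L_i² = (6.63×10^-34)²/(8·9.11×10^-31) · [2²/(1.27 nm)² + 5²/(1.27 nm)²].
Evaluating gives E = 1.084×10^-18 J = 6.78 eV.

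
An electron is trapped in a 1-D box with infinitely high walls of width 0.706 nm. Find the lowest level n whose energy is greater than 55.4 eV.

n = 9

E_1 = h²/(8m_eL²) = 1.209×10^-19 J = 0.7547 eV.
Need n² > 55.4/0.7547 = 73.41, i.e. n > 8.568.
The smallest integer satisfying this is n = 9.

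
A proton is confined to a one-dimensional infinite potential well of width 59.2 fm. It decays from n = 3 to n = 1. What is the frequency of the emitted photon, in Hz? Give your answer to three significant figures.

E_1 = h²/(8m_pL²) = 9.360×10^-15 J and ΔE = (3² − 1²)E_1 = 7.488×10^-14 J.
f = ΔE/h = 7.488×10^-14/6.626×10^-34 = 1.13×10^20 Hz.

f = 1.13×10^20 Hz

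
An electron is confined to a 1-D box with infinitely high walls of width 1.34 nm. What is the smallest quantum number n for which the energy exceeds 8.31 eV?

n = 7

E_1 = h²/(8m_eL²) = 3.355×10^-20 J = 0.2094 eV.
Need n² > 8.31/0.2094 = 39.68, i.e. n > 6.299.
The smallest integer satisfying this is n = 7.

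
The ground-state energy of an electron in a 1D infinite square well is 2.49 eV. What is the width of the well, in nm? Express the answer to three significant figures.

From E_n = n²h²/(8m_eL²), L = n·h/√(8m_eE_n).
E_1 = 2.49 eV = 3.989×10^-19 J, so L = 1·6.626×10^-34/√(8·9.109×10^-31·3.989×10^-19) = 3.89×10^-10 m = 0.389 nm.

L = 0.389 nm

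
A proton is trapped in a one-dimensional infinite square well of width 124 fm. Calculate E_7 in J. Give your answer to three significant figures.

For an infinite well E_n = n²h²/(8m_pL²), so E_1 = h²/(8m_pL²) = (6.626×10^-34)²/(8·1.673×10^-27·(1.24×10^-13 m)²) = 2.133×10^-15 J.
Then E_7 = 7²·E_1 = 49·2.133×10^-15 J = 1.05×10^-13 J.

E_7 = 1.05×10^-13 J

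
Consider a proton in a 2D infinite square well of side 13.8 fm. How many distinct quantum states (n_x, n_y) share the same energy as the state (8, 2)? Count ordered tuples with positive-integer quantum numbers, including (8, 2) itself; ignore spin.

degeneracy = 2

The level has n_x² + n_y² = 68. The ordered positive-integer solutions are (2, 8), (8, 2).
That gives 2 states.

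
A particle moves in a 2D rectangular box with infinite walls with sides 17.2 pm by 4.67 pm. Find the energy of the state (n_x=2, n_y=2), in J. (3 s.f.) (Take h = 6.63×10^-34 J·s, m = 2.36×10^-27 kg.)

E = 4.59×10^-18 J

For a 2D rectangular well E = (h²/8m)·Σ n_i²/L_i² = (6.63×10^-34)²/(8·2.36×10^-27) · [2²/(17.2 pm)² + 2²/(4.67 pm)²].
Evaluating gives E = 4.59×10^-18 J.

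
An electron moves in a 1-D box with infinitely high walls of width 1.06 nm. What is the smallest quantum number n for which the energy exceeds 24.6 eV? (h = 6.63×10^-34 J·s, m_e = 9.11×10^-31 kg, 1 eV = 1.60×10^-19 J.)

E_1 = h²/(8m_eL²) = 5.368×10^-20 J = 0.3355 eV.
Need n² > 24.6/0.3355 = 73.32, i.e. n > 8.563.
The smallest integer satisfying this is n = 9.

n = 9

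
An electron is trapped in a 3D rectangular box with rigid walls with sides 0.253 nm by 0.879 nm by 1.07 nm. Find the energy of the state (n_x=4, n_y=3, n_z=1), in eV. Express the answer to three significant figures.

E = 98.7 eV

For a 3D rectangular well E = (h²/8m_e)·Σ n_i²/L_i² = (6.626×10^-34)²/(8·9.109×10^-31) · [4²/(0.253 nm)² + 3²/(0.879 nm)² + 1²/(1.07 nm)²].
Evaluating gives E = 1.581×10^-17 J = 98.7 eV.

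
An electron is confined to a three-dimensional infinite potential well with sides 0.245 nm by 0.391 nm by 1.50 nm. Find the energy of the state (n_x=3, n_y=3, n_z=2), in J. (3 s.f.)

For a 3D rectangular well E = (h²/8m_e)·Σ n_i²/L_i² = (6.626×10^-34)²/(8·9.109×10^-31) · [3²/(0.245 nm)² + 3²/(0.391 nm)² + 2²/(1.50 nm)²].
Evaluating gives E = 1.27×10^-17 J.

E = 1.27×10^-17 J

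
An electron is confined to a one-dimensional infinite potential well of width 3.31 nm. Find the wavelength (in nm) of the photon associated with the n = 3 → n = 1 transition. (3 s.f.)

λ = 4.52×10^3 nm

E_1 = h²/(8m_eL²) = 5.499×10^-21 J, so ΔE = (3² − 1²)E_1 = 4.399×10^-20 J.
λ = hc/ΔE = (6.626×10^-34·2.998×10^8)/4.399×10^-20 = 4.52×10^-6 m = 4.52×10^3 nm.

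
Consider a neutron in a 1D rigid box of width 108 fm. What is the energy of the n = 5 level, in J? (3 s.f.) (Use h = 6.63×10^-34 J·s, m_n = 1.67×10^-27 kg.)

For an infinite well E_n = n²h²/(8m_nL²), so E_1 = h²/(8m_nL²) = (6.63×10^-34)²/(8·1.67×10^-27·(1.08×10^-13 m)²) = 2.821×10^-15 J.
Then E_5 = 5²·E_1 = 25·2.821×10^-15 J = 7.05×10^-14 J.

E_5 = 7.05×10^-14 J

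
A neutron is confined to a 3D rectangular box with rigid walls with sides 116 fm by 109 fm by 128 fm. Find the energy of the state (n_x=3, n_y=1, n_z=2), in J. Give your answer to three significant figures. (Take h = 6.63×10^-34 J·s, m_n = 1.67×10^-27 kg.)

For a 3D rectangular well E = (h²/8m_n)·Σ n_i²/L_i² = (6.63×10^-34)²/(8·1.67×10^-27) · [3²/(116 fm)² + 1²/(109 fm)² + 2²/(128 fm)²].
Evaluating gives E = 3.28×10^-14 J.

E = 3.28×10^-14 J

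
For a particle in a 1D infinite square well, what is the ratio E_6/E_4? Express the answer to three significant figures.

2.25

E_n ∝ n², so E_6/E_4 = 6²/4² = 36/16 = 2.25.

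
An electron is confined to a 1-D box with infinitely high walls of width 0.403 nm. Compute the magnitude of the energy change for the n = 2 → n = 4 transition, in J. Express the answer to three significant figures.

|ΔE| = 4.45×10^-18 J

E_1 = h²/(8m_eL²) = 3.710×10^-19 J.
|ΔE| = |2² − 4²|·E_1 = 12·3.710×10^-19 J = 4.45×10^-18 J.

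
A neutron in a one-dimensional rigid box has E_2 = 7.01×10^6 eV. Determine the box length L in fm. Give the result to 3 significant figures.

From E_n = n²h²/(8m_nL²), L = n·h/√(8m_nE_n).
E_2 = 7.01×10^6 eV = 1.123×10^-12 J, so L = 2·6.626×10^-34/√(8·1.675×10^-27·1.123×10^-12) = 1.08×10^-14 m = 10.8 fm.

L = 10.8 fm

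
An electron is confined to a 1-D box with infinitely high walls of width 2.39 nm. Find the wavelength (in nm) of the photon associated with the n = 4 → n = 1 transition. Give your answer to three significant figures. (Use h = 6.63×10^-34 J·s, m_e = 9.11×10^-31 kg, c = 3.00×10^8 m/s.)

λ = 1.26×10^3 nm

E_1 = h²/(8m_eL²) = 1.056×10^-20 J, so ΔE = (4² − 1²)E_1 = 1.584×10^-19 J.
λ = hc/ΔE = (6.63×10^-34·3.00×10^8)/1.584×10^-19 = 1.26×10^-6 m = 1.26×10^3 nm.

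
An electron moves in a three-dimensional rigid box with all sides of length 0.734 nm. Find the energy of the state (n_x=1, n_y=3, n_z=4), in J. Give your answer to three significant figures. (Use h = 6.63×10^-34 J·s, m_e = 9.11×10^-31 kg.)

E = 2.91×10^-18 J

For a 3D rectangular well E = (h²/8m_e)·Σ n_i²/L_i² = (6.63×10^-34)²/(8·9.11×10^-31) · [1²/(0.734 nm)² + 3²/(0.734 nm)² + 4²/(0.734 nm)²].
Evaluating gives E = 2.91×10^-18 J.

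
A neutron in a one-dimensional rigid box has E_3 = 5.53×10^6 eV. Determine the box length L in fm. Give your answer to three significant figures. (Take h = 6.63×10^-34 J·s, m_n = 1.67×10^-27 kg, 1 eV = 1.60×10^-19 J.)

L = 18.3 fm

From E_n = n²h²/(8m_nL²), L = n·h/√(8m_nE_n).
E_3 = 5.53×10^6 eV = 8.848×10^-13 J, so L = 3·6.63×10^-34/√(8·1.67×10^-27·8.848×10^-13) = 1.83×10^-14 m = 18.3 fm.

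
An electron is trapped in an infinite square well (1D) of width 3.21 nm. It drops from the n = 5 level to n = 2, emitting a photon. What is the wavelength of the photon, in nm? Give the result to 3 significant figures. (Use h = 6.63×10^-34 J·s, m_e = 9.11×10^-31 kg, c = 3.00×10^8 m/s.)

λ = 1.62×10^3 nm

E_1 = h²/(8m_eL²) = 5.853×10^-21 J, so ΔE = (5² − 2²)E_1 = 1.229×10^-19 J.
λ = hc/ΔE = (6.63×10^-34·3.00×10^8)/1.229×10^-19 = 1.62×10^-6 m = 1.62×10^3 nm.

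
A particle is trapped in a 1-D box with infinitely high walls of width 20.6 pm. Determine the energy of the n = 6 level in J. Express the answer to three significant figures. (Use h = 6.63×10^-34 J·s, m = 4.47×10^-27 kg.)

E_6 = 1.04×10^-18 J

For an infinite well E_n = n²h²/(8mL²), so E_1 = h²/(8mL²) = (6.63×10^-34)²/(8·4.47×10^-27·(2.06×10^-11 m)²) = 2.897×10^-20 J.
Then E_6 = 6²·E_1 = 36·2.897×10^-20 J = 1.04×10^-18 J.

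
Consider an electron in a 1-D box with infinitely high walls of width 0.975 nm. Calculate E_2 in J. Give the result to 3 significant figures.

E_2 = 2.54×10^-19 J

For an infinite well E_n = n²h²/(8m_eL²), so E_1 = h²/(8m_eL²) = (6.626×10^-34)²/(8·9.109×10^-31·(9.75×10^-10 m)²) = 6.338×10^-20 J.
Then E_2 = 2²·E_1 = 4·6.338×10^-20 J = 2.54×10^-19 J.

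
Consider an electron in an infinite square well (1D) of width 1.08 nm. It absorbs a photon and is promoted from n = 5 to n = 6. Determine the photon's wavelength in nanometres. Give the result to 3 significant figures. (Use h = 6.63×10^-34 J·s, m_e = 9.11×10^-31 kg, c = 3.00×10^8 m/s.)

λ = 350 nm

E_1 = h²/(8m_eL²) = 5.171×10^-20 J, so ΔE = (6² − 5²)E_1 = 5.688×10^-19 J.
λ = hc/ΔE = (6.63×10^-34·3.00×10^8)/5.688×10^-19 = 3.50×10^-7 m = 350 nm.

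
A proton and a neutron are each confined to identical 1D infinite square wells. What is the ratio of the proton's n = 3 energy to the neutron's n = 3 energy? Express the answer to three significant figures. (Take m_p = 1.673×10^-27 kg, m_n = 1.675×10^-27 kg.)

1.00

E_n ∝ 1/m at fixed n and L, so the ratio is m_n/m_p = 1.675×10^-27/1.673×10^-27 = 1.00.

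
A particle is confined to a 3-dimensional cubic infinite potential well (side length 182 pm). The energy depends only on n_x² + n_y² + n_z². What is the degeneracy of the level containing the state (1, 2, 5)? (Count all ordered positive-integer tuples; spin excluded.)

degeneracy = 6

The level has n_x² + n_y² + n_z² = 30. The ordered positive-integer solutions are (1, 2, 5), (1, 5, 2), (2, 1, 5), (2, 5, 1), (5, 1, 2), (5, 2, 1).
That gives 6 states.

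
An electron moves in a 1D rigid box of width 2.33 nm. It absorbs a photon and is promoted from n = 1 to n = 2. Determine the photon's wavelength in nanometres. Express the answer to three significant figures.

λ = 5.97×10^3 nm

E_1 = h²/(8m_eL²) = 1.110×10^-20 J, so ΔE = (2² − 1²)E_1 = 3.330×10^-20 J.
λ = hc/ΔE = (6.626×10^-34·2.998×10^8)/3.330×10^-20 = 5.97×10^-6 m = 5.97×10^3 nm.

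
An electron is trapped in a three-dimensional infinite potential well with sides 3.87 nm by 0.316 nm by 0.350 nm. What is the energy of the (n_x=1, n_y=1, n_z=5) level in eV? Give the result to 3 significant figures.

E = 80.5 eV

For a 3D rectangular well E = (h²/8m_e)·Σ n_i²/L_i² = (6.626×10^-34)²/(8·9.109×10^-31) · [1²/(3.87 nm)² + 1²/(0.316 nm)² + 5²/(0.350 nm)²].
Evaluating gives E = 1.290×10^-17 J = 80.5 eV.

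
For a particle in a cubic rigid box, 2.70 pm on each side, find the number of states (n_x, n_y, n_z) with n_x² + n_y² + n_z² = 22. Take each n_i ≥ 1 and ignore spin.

The level has n_x² + n_y² + n_z² = 22. The ordered positive-integer solutions are (2, 3, 3), (3, 2, 3), (3, 3, 2).
That gives 3 states.

degeneracy = 3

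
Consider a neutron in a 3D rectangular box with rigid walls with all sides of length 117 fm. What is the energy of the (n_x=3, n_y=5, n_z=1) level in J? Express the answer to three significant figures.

E = 8.38×10^-14 J

For a 3D rectangular well E = (h²/8m_n)·Σ n_i²/L_i² = (6.626×10^-34)²/(8·1.675×10^-27) · [3²/(117 fm)² + 5²/(117 fm)² + 1²/(117 fm)²].
Evaluating gives E = 8.38×10^-14 J.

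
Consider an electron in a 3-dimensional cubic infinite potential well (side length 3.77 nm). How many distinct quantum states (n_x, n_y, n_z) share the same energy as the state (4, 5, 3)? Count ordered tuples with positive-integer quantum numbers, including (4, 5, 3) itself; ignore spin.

The level has n_x² + n_y² + n_z² = 50. The ordered positive-integer solutions are (3, 4, 5), (3, 5, 4), (4, 3, 5), (4, 5, 3), (5, 3, 4), (5, 4, 3).
That gives 6 states.

degeneracy = 6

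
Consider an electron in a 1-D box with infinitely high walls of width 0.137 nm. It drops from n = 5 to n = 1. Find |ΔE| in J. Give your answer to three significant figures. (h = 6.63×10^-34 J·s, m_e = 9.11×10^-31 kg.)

E_1 = h²/(8m_eL²) = 3.213×10^-18 J.
|ΔE| = |5² − 1²|·E_1 = 24·3.213×10^-18 J = 7.71×10^-17 J.

|ΔE| = 7.71×10^-17 J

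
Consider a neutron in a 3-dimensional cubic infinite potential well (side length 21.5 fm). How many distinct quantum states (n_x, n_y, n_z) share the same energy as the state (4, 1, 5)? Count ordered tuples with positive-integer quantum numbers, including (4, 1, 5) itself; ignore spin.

degeneracy = 6

The level has n_x² + n_y² + n_z² = 42. The ordered positive-integer solutions are (1, 4, 5), (1, 5, 4), (4, 1, 5), (4, 5, 1), (5, 1, 4), (5, 4, 1).
That gives 6 states.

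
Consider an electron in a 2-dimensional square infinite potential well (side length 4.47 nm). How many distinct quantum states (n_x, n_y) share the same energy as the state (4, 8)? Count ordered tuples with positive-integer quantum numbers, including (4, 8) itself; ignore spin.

The level has n_x² + n_y² = 80. The ordered positive-integer solutions are (4, 8), (8, 4).
That gives 2 states.

degeneracy = 2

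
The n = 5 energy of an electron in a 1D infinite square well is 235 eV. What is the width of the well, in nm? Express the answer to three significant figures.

L = 0.200 nm

From E_n = n²h²/(8m_eL²), L = n·h/√(8m_eE_n).
E_5 = 235 eV = 3.765×10^-17 J, so L = 5·6.626×10^-34/√(8·9.109×10^-31·3.765×10^-17) = 2.00×10^-10 m = 0.200 nm.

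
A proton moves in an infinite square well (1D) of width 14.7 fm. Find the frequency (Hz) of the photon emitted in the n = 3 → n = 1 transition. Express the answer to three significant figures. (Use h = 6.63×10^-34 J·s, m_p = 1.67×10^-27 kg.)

E_1 = h²/(8m_pL²) = 1.523×10^-13 J and ΔE = (3² − 1²)E_1 = 1.218×10^-12 J.
f = ΔE/h = 1.218×10^-12/6.63×10^-34 = 1.84×10^21 Hz.

f = 1.84×10^21 Hz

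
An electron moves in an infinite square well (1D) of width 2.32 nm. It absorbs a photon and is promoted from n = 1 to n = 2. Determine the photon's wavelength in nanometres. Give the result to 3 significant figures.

E_1 = h²/(8m_eL²) = 1.119×10^-20 J, so ΔE = (2² − 1²)E_1 = 3.357×10^-20 J.
λ = hc/ΔE = (6.626×10^-34·2.998×10^8)/3.357×10^-20 = 5.92×10^-6 m = 5.92×10^3 nm.

λ = 5.92×10^3 nm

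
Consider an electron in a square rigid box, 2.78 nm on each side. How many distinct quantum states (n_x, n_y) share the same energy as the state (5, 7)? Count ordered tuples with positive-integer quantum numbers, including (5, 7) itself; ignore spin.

degeneracy = 2

The level has n_x² + n_y² = 74. The ordered positive-integer solutions are (5, 7), (7, 5).
That gives 2 states.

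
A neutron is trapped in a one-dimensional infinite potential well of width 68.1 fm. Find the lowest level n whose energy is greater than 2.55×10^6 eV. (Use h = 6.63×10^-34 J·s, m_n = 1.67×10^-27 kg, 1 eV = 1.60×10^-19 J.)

E_1 = h²/(8m_nL²) = 7.095×10^-15 J = 4.434×10^4 eV.
Need n² > 2.55×10^6/4.434×10^4 = 57.51, i.e. n > 7.584.
The smallest integer satisfying this is n = 8.

n = 8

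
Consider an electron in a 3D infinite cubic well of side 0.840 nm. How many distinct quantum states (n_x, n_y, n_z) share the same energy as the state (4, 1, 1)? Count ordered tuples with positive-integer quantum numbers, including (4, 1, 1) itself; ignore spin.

The level has n_x² + n_y² + n_z² = 18. The ordered positive-integer solutions are (1, 1, 4), (1, 4, 1), (4, 1, 1).
That gives 3 states.

degeneracy = 3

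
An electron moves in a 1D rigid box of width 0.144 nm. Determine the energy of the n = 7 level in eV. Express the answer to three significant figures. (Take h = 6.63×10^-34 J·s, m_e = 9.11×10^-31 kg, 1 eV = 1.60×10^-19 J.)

E_7 = 891 eV

For an infinite well E_n = n²h²/(8m_eL²), so E_1 = h²/(8m_eL²) = (6.63×10^-34)²/(8·9.11×10^-31·(1.44×10^-10 m)²) = 2.909×10^-18 J.
Then E_7 = 7²·E_1 = 49·2.909×10^-18 J = 1.425×10^-16 J.
Converting, E_7 = 1.425×10^-16 J / (1.60×10^-19 J/eV) = 891 eV.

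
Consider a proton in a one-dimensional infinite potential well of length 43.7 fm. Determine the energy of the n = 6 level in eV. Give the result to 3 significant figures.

For an infinite well E_n = n²h²/(8m_pL²), so E_1 = h²/(8m_pL²) = (6.626×10^-34)²/(8·1.673×10^-27·(4.37×10^-14 m)²) = 1.718×10^-14 J.
Then E_6 = 6²·E_1 = 36·1.718×10^-14 J = 6.185×10^-13 J.
Converting, E_6 = 6.185×10^-13 J / (1.602×10^-19 J/eV) = 3.86×10^6 eV.

E_6 = 3.86×10^6 eV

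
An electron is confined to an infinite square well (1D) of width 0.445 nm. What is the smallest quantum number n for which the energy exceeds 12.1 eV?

E_1 = h²/(8m_eL²) = 3.042×10^-19 J = 1.899 eV.
Need n² > 12.1/1.899 = 6.372, i.e. n > 2.524.
The smallest integer satisfying this is n = 3.

n = 3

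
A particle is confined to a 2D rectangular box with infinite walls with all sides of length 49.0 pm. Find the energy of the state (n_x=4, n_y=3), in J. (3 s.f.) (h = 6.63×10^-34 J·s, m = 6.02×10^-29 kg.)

E = 9.50×10^-18 J

For a 2D rectangular well E = (h²/8m)·Σ n_i²/L_i² = (6.63×10^-34)²/(8·6.02×10^-29) · [4²/(49.0 pm)² + 3²/(49.0 pm)²].
Evaluating gives E = 9.50×10^-18 J.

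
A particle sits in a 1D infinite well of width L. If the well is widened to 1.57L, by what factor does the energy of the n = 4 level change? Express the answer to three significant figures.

0.406

E_n ∝ 1/L², so the energy scales by 1/1.57² = 0.406.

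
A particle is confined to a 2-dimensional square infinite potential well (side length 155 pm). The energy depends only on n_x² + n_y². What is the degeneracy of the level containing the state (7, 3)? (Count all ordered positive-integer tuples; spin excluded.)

The level has n_x² + n_y² = 58. The ordered positive-integer solutions are (3, 7), (7, 3).
That gives 2 states.

degeneracy = 2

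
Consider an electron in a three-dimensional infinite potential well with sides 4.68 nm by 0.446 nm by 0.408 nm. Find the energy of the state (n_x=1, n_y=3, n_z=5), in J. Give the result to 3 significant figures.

For a 3D rectangular well E = (h²/8m_e)·Σ n_i²/L_i² = (6.626×10^-34)²/(8·9.109×10^-31) · [1²/(4.68 nm)² + 3²/(0.446 nm)² + 5²/(0.408 nm)²].
Evaluating gives E = 1.18×10^-17 J.

E = 1.18×10^-17 J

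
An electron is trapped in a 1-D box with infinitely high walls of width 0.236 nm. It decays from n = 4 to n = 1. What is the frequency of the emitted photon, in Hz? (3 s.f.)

f = 2.45×10^16 Hz

E_1 = h²/(8m_eL²) = 1.082×10^-18 J and ΔE = (4² − 1²)E_1 = 1.623×10^-17 J.
f = ΔE/h = 1.623×10^-17/6.626×10^-34 = 2.45×10^16 Hz.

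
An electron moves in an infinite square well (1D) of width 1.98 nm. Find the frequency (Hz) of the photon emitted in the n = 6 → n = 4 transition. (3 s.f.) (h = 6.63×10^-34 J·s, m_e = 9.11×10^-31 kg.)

f = 4.64×10^14 Hz

E_1 = h²/(8m_eL²) = 1.538×10^-20 J and ΔE = (6² − 4²)E_1 = 3.076×10^-19 J.
f = ΔE/h = 3.076×10^-19/6.63×10^-34 = 4.64×10^14 Hz.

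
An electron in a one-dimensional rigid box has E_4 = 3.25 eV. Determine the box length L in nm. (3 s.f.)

L = 1.36 nm

From E_n = n²h²/(8m_eL²), L = n·h/√(8m_eE_n).
E_4 = 3.25 eV = 5.206×10^-19 J, so L = 4·6.626×10^-34/√(8·9.109×10^-31·5.206×10^-19) = 1.36×10^-9 m = 1.36 nm.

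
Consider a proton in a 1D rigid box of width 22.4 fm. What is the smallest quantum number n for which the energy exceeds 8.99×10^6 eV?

E_1 = h²/(8m_pL²) = 6.538×10^-14 J = 4.081×10^5 eV.
Need n² > 8.99×10^6/4.081×10^5 = 22.03, i.e. n > 4.694.
The smallest integer satisfying this is n = 5.

n = 5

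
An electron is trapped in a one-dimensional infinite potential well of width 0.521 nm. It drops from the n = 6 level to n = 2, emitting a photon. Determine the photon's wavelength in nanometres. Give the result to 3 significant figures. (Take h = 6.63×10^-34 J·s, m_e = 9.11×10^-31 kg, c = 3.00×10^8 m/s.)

λ = 28.0 nm

E_1 = h²/(8m_eL²) = 2.222×10^-19 J, so ΔE = (6² − 2²)E_1 = 7.110×10^-18 J.
λ = hc/ΔE = (6.63×10^-34·3.00×10^8)/7.110×10^-18 = 2.80×10^-8 m = 28.0 nm.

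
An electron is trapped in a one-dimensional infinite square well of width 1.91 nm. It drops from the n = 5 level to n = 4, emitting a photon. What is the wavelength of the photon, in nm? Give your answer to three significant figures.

λ = 1.34×10^3 nm

E_1 = h²/(8m_eL²) = 1.651×10^-20 J, so ΔE = (5² − 4²)E_1 = 1.486×10^-19 J.
λ = hc/ΔE = (6.626×10^-34·2.998×10^8)/1.486×10^-19 = 1.34×10^-6 m = 1.34×10^3 nm.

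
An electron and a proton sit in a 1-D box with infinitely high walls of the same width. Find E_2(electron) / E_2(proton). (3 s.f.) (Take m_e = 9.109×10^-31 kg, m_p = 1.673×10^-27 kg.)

1.84×10^3

E_n ∝ 1/m at fixed n and L, so the ratio is m_p/m_e = 1.673×10^-27/9.109×10^-31 = 1.84×10^3.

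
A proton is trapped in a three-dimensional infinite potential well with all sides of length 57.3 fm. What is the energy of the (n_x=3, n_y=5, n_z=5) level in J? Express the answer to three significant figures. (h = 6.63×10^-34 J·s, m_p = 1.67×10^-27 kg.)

E = 5.91×10^-13 J

For a 3D rectangular well E = (h²/8m_p)·Σ n_i²/L_i² = (6.63×10^-34)²/(8·1.67×10^-27) · [3²/(57.3 fm)² + 5²/(57.3 fm)² + 5²/(57.3 fm)²].
Evaluating gives E = 5.91×10^-13 J.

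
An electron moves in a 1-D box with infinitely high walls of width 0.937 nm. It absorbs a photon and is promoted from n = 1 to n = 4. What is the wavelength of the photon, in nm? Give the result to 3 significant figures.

λ = 193 nm

E_1 = h²/(8m_eL²) = 6.862×10^-20 J, so ΔE = (4² − 1²)E_1 = 1.029×10^-18 J.
λ = hc/ΔE = (6.626×10^-34·2.998×10^8)/1.029×10^-18 = 1.93×10^-7 m = 193 nm.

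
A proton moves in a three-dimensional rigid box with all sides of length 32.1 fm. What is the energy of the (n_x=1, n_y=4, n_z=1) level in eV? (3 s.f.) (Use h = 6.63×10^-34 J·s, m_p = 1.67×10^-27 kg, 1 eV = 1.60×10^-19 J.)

For a 3D rectangular well E = (h²/8m_p)·Σ n_i²/L_i² = (6.63×10^-34)²/(8·1.67×10^-27) · [1²/(32.1 fm)² + 4²/(32.1 fm)² + 1²/(32.1 fm)²].
Evaluating gives E = 5.748×10^-13 J = 3.59×10^6 eV.

E = 3.59×10^6 eV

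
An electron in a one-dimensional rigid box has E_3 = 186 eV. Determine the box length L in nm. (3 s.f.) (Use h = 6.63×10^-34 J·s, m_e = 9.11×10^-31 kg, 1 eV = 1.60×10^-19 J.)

L = 0.135 nm

From E_n = n²h²/(8m_eL²), L = n·h/√(8m_eE_n).
E_3 = 186 eV = 2.976×10^-17 J, so L = 3·6.63×10^-34/√(8·9.11×10^-31·2.976×10^-17) = 1.35×10^-10 m = 0.135 nm.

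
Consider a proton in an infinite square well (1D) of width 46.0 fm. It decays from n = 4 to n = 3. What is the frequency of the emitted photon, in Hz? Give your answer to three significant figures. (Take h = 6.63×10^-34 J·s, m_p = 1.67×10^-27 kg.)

E_1 = h²/(8m_pL²) = 1.555×10^-14 J and ΔE = (4² − 3²)E_1 = 1.089×10^-13 J.
f = ΔE/h = 1.089×10^-13/6.63×10^-34 = 1.64×10^20 Hz.

f = 1.64×10^20 Hz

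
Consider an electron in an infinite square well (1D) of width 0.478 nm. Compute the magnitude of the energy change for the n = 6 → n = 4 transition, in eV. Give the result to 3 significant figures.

|ΔE| = 32.9 eV

E_1 = h²/(8m_eL²) = 2.637×10^-19 J.
|ΔE| = |6² − 4²|·E_1 = 20·2.637×10^-19 J = 5.274×10^-18 J = 32.9 eV.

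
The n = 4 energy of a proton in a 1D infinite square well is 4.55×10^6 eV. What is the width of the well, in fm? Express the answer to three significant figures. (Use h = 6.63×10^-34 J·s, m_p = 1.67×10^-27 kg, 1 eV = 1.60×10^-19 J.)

From E_n = n²h²/(8m_pL²), L = n·h/√(8m_pE_n).
E_4 = 4.55×10^6 eV = 7.280×10^-13 J, so L = 4·6.63×10^-34/√(8·1.67×10^-27·7.280×10^-13) = 2.69×10^-14 m = 26.9 fm.

L = 26.9 fm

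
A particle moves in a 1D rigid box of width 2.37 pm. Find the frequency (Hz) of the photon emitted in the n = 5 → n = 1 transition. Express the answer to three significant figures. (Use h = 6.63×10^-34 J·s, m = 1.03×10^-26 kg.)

f = 3.44×10^16 Hz

E_1 = h²/(8mL²) = 9.497×10^-19 J and ΔE = (5² − 1²)E_1 = 2.279×10^-17 J.
f = ΔE/h = 2.279×10^-17/6.63×10^-34 = 3.44×10^16 Hz.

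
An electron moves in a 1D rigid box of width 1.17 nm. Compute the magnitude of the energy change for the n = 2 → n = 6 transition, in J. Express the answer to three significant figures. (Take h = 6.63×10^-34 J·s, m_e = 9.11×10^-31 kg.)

E_1 = h²/(8m_eL²) = 4.406×10^-20 J.
|ΔE| = |2² − 6²|·E_1 = 32·4.406×10^-20 J = 1.41×10^-18 J.

|ΔE| = 1.41×10^-18 J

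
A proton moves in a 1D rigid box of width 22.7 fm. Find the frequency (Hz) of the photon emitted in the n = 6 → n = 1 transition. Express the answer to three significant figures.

f = 3.36×10^21 Hz

E_1 = h²/(8m_pL²) = 6.366×10^-14 J and ΔE = (6² − 1²)E_1 = 2.228×10^-12 J.
f = ΔE/h = 2.228×10^-12/6.626×10^-34 = 3.36×10^21 Hz.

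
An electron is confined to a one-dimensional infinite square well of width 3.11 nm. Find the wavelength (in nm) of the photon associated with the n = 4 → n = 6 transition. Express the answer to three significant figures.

λ = 1.59×10^3 nm

E_1 = h²/(8m_eL²) = 6.229×10^-21 J, so ΔE = (6² − 4²)E_1 = 1.246×10^-19 J.
λ = hc/ΔE = (6.626×10^-34·2.998×10^8)/1.246×10^-19 = 1.59×10^-6 m = 1.59×10^3 nm.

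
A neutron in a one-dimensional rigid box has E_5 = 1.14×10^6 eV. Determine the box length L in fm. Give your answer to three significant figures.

L = 67.0 fm

From E_n = n²h²/(8m_nL²), L = n·h/√(8m_nE_n).
E_5 = 1.14×10^6 eV = 1.826×10^-13 J, so L = 5·6.626×10^-34/√(8·1.675×10^-27·1.826×10^-13) = 6.70×10^-14 m = 67.0 fm.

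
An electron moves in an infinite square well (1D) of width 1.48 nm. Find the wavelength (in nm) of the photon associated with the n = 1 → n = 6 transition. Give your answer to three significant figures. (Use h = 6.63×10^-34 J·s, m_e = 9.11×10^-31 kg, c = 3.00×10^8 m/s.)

λ = 206 nm

E_1 = h²/(8m_eL²) = 2.754×10^-20 J, so ΔE = (6² − 1²)E_1 = 9.639×10^-19 J.
λ = hc/ΔE = (6.63×10^-34·3.00×10^8)/9.639×10^-19 = 2.06×10^-7 m = 206 nm.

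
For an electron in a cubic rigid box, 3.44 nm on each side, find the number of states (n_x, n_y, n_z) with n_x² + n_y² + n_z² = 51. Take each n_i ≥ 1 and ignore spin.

degeneracy = 6

The level has n_x² + n_y² + n_z² = 51. The ordered positive-integer solutions are (1, 1, 7), (1, 5, 5), (1, 7, 1), (5, 1, 5), (5, 5, 1), (7, 1, 1).
That gives 6 states.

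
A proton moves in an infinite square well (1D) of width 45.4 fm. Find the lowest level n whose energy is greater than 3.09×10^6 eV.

n = 6

E_1 = h²/(8m_pL²) = 1.591×10^-14 J = 9.931×10^4 eV.
Need n² > 3.09×10^6/9.931×10^4 = 31.11, i.e. n > 5.578.
The smallest integer satisfying this is n = 6.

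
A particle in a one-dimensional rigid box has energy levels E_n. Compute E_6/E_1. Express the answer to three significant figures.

36.0

E_n ∝ n², so E_6/E_1 = 6²/1² = 36/1 = 36.0.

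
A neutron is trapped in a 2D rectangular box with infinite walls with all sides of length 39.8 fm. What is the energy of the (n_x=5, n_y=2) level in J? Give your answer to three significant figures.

For a 2D rectangular well E = (h²/8m_n)·Σ n_i²/L_i² = (6.626×10^-34)²/(8·1.675×10^-27) · [5²/(39.8 fm)² + 2²/(39.8 fm)²].
Evaluating gives E = 6.00×10^-13 J.

E = 6.00×10^-13 J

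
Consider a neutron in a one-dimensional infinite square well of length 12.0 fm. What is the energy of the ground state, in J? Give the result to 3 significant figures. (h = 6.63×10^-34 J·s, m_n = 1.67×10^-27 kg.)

E_1 = 2.28×10^-13 J

For an infinite well E_n = n²h²/(8m_nL²), so E_1 = h²/(8m_nL²) = (6.63×10^-34)²/(8·1.67×10^-27·(1.20×10^-14 m)²) = 2.285×10^-13 J.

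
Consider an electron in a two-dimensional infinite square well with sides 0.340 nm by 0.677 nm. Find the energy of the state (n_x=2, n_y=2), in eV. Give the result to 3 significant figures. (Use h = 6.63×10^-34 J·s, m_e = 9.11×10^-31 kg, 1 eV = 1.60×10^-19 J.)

E = 16.3 eV

For a 2D rectangular well E = (h²/8m_e)·Σ n_i²/L_i² = (6.63×10^-34)²/(8·9.11×10^-31) · [2²/(0.340 nm)² + 2²/(0.677 nm)²].
Evaluating gives E = 2.613×10^-18 J = 16.3 eV.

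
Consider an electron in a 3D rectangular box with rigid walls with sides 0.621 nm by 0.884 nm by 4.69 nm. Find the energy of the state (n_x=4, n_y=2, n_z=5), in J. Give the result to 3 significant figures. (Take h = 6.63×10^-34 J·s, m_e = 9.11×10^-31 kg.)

E = 2.88×10^-18 J

For a 3D rectangular well E = (h²/8m_e)·Σ n_i²/L_i² = (6.63×10^-34)²/(8·9.11×10^-31) · [4²/(0.621 nm)² + 2²/(0.884 nm)² + 5²/(4.69 nm)²].
Evaluating gives E = 2.88×10^-18 J.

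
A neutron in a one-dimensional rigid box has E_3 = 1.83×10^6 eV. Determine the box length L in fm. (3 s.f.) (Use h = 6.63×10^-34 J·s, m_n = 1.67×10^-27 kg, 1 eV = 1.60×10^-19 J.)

L = 31.8 fm

From E_n = n²h²/(8m_nL²), L = n·h/√(8m_nE_n).
E_3 = 1.83×10^6 eV = 2.928×10^-13 J, so L = 3·6.63×10^-34/√(8·1.67×10^-27·2.928×10^-13) = 3.18×10^-14 m = 31.8 fm.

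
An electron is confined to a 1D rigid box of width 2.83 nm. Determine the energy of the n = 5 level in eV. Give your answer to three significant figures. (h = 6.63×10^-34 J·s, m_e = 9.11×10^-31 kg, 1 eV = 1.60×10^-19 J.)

E_5 = 1.18 eV

For an infinite well E_n = n²h²/(8m_eL²), so E_1 = h²/(8m_eL²) = (6.63×10^-34)²/(8·9.11×10^-31·(2.83×10^-9 m)²) = 7.531×10^-21 J.
Then E_5 = 5²·E_1 = 25·7.531×10^-21 J = 1.883×10^-19 J.
Converting, E_5 = 1.883×10^-19 J / (1.60×10^-19 J/eV) = 1.18 eV.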